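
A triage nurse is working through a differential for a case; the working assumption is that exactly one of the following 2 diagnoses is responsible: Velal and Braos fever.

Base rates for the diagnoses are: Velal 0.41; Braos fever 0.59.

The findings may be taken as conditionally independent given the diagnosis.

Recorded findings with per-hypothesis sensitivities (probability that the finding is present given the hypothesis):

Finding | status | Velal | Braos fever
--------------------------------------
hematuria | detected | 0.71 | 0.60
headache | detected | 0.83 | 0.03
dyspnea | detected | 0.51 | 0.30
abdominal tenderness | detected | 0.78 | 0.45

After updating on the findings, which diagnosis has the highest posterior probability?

Velal

Multiply each prior by the joint likelihood of the evidence pattern:
  Velal: 0.41 × 0.71 × 0.83 × 0.51 × 0.78 = 0.096114
  Braos fever: 0.59 × 0.60 × 0.03 × 0.30 × 0.45 = 0.0014337
Normalizing constant Z = 0.096114 + 0.0014337 = 0.097547.
P(Velal | evidence) ≈ 0.096114 / 0.097547 ≈ 0.985
P(Braos fever | evidence) ≈ 0.0014337 / 0.097547 ≈ 0.015
The largest is 0.985, so Velal is most probable.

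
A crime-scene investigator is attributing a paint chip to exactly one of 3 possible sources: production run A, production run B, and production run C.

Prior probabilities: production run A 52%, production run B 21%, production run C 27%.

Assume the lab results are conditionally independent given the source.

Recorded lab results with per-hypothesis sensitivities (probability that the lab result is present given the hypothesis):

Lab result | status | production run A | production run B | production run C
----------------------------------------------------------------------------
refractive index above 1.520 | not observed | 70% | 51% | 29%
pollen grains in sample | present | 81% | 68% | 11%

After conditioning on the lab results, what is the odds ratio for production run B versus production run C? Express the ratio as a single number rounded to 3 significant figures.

Posterior odds equal prior odds times the likelihood ratio; only the two competing hypotheses matter (using 1 − P(present | H) for each absent lab result).
  production run B: 0.21 × (1 − 0.51) × 0.68 = 0.069972
  production run C: 0.27 × (1 − 0.29) × 0.11 = 0.021087
Odds(production run B : production run C) = 0.069972 / 0.021087 ≈ 3.32.

3.32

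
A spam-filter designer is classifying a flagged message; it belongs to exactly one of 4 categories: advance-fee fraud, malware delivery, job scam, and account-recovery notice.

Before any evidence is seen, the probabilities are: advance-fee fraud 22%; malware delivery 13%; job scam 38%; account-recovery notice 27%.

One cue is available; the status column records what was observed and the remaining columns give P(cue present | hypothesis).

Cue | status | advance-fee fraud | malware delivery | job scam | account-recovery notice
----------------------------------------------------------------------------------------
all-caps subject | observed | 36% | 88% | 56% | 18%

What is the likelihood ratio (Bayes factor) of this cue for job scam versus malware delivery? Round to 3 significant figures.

Likelihood of this cue under each hypothesis:
  job scam: 0.56
  malware delivery: 0.88
Bayes factor = 0.56 / 0.88 ≈ 0.636

0.636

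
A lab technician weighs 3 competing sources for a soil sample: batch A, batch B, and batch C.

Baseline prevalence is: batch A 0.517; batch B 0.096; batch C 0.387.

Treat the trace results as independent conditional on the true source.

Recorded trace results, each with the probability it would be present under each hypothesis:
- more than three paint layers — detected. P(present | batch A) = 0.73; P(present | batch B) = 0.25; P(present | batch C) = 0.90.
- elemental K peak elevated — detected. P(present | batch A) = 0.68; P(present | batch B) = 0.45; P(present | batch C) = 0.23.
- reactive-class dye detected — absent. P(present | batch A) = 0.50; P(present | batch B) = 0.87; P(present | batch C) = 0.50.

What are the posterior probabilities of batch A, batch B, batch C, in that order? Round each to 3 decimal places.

For each hypothesis, the unnormalized posterior weight is prior × product of the trace result likelihoods (using 1 − P(present | H) for each absent trace result):
  batch A: 0.517 × 0.73 × 0.68 × (1 − 0.50) = 0.12832
  batch B: 0.096 × 0.25 × 0.45 × (1 − 0.87) = 0.001404
  batch C: 0.387 × 0.90 × 0.23 × (1 − 0.50) = 0.040054
The unnormalized weights sum to 0.16978.
P(batch A | evidence) = 0.12832 / 0.16978 ≈ 0.756
P(batch B | evidence) = 0.001404 / 0.16978 ≈ 0.008
P(batch C | evidence) = 0.040054 / 0.16978 ≈ 0.236

0.756, 0.008, 0.236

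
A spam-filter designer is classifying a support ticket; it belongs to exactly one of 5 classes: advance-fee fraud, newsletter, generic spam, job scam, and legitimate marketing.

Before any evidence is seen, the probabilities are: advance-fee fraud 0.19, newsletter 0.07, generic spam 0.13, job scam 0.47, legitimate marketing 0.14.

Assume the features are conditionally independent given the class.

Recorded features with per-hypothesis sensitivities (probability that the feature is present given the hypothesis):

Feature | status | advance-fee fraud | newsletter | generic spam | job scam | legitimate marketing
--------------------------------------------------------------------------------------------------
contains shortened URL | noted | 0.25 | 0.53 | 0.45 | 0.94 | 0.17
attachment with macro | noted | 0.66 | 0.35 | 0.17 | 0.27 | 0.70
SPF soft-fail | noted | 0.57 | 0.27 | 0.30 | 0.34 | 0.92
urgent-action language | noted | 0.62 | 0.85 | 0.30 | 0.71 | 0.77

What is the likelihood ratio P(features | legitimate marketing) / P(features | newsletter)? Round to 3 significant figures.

Take the product of per-feature likelihoods under each hypothesis, then divide.
  legitimate marketing: 0.17 × 0.70 × 0.92 × 0.77 = 0.0843
  newsletter: 0.53 × 0.35 × 0.27 × 0.85 = 0.042572
Bayes factor = 0.0843 / 0.042572 ≈ 1.98

1.98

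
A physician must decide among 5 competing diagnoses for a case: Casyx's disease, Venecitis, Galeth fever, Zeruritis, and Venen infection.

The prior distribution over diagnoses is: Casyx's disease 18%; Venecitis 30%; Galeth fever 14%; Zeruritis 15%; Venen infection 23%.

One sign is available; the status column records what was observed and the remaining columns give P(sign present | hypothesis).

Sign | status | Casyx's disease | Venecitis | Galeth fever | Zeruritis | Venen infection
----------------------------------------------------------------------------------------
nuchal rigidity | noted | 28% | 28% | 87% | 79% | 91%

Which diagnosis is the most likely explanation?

Multiply each prior by the likelihood of the sign:
  Casyx's disease: 0.18 × 0.28 = 0.0504
  Venecitis: 0.30 × 0.28 = 0.084
  Galeth fever: 0.14 × 0.87 = 0.1218
  Zeruritis: 0.15 × 0.79 = 0.1185
  Venen infection: 0.23 × 0.91 = 0.2093
The unnormalized weights sum to 0.584.
P(Casyx's disease | evidence) ≈ 0.0504 / 0.584 ≈ 0.086
P(Venecitis | evidence) ≈ 0.084 / 0.584 ≈ 0.144
P(Galeth fever | evidence) ≈ 0.1218 / 0.584 ≈ 0.209
P(Zeruritis | evidence) ≈ 0.1185 / 0.584 ≈ 0.203
P(Venen infection | evidence) ≈ 0.2093 / 0.584 ≈ 0.358
The largest is 0.358, so Venen infection is most probable.

Venen infection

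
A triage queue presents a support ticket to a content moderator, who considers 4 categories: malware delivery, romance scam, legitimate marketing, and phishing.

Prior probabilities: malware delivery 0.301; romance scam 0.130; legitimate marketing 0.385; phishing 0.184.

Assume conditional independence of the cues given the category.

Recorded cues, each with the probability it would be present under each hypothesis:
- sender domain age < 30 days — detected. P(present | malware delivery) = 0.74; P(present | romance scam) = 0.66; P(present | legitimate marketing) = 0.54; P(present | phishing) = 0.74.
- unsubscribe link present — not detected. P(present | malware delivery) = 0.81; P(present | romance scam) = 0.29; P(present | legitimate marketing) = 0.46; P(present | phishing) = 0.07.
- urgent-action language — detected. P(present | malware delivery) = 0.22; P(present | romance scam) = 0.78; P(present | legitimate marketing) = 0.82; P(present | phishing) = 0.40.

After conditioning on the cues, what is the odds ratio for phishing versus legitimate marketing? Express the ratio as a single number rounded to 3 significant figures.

The normalizing constant cancels in an odds ratio, so compute prior × likelihood for the two hypotheses only (using 1 − P(present | H) for each absent cue):
  phishing: 0.184 × 0.74 × (1 − 0.07) × 0.40 = 0.050652
  legitimate marketing: 0.385 × 0.54 × (1 − 0.46) × 0.82 = 0.092058
Posterior odds = 0.050652 / 0.092058 ≈ 0.550.

0.550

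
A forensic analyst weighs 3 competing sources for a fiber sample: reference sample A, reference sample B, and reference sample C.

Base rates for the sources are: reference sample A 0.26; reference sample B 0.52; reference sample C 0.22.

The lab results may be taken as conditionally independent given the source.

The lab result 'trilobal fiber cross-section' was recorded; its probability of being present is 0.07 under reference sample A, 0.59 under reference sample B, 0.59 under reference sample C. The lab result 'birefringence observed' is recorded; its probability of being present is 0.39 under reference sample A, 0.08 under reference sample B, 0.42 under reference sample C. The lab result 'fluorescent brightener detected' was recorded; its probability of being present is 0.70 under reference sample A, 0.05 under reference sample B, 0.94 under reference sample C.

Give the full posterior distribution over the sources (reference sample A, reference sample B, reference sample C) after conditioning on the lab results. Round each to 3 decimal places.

By Bayes' rule with conditional independence, the unnormalized weight for each hypothesis is prior × ∏ likelihoods:
  reference sample A: 0.26 × 0.07 × 0.39 × 0.70 = 0.0049686
  reference sample B: 0.52 × 0.59 × 0.08 × 0.05 = 0.0012272
  reference sample C: 0.22 × 0.59 × 0.42 × 0.94 = 0.051245
The unnormalized weights sum to 0.057441.
P(reference sample A | evidence) = 0.0049686 / 0.057441 ≈ 0.086
P(reference sample B | evidence) = 0.0012272 / 0.057441 ≈ 0.021
P(reference sample C | evidence) = 0.051245 / 0.057441 ≈ 0.892

0.086, 0.021, 0.892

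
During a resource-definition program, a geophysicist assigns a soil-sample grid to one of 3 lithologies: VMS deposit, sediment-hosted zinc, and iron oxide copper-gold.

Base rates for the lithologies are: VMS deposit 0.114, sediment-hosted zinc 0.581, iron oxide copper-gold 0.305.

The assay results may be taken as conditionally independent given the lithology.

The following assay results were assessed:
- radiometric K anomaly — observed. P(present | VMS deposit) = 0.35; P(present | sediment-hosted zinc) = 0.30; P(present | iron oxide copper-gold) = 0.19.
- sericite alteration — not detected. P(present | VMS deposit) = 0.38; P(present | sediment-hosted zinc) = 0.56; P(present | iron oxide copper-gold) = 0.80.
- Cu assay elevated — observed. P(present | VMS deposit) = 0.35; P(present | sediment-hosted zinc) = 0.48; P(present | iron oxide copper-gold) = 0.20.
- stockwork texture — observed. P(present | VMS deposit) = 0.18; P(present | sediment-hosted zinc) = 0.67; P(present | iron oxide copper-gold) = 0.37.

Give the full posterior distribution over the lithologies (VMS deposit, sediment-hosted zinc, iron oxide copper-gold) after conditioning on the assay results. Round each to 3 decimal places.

For each hypothesis, the unnormalized posterior weight is prior × product of the assay result likelihoods (using 1 − P(present | H) for each absent assay result):
  VMS deposit: 0.114 × 0.35 × (1 − 0.38) × 0.35 × 0.18 = 0.0015585
  sediment-hosted zinc: 0.581 × 0.30 × (1 − 0.56) × 0.48 × 0.67 = 0.024664
  iron oxide copper-gold: 0.305 × 0.19 × (1 − 0.80) × 0.20 × 0.37 = 0.00085766
Marginal likelihood of the evidence = 0.02708.
P(VMS deposit | evidence) = 0.0015585 / 0.02708 ≈ 0.058
P(sediment-hosted zinc | evidence) = 0.024664 / 0.02708 ≈ 0.911
P(iron oxide copper-gold | evidence) = 0.00085766 / 0.02708 ≈ 0.032

0.058, 0.911, 0.032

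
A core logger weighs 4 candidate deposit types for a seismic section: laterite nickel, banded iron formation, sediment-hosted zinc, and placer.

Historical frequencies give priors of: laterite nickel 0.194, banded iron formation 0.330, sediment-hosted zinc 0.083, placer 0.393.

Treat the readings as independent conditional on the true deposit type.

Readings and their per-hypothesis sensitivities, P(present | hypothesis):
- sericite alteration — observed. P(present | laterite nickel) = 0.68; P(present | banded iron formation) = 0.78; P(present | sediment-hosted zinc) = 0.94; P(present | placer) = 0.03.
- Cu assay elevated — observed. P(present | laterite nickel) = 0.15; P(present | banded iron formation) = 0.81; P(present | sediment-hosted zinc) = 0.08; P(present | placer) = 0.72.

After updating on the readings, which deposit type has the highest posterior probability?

banded iron formation

By Bayes' rule with conditional independence, the unnormalized weight for each hypothesis is prior × ∏ likelihoods:
  laterite nickel: 0.194 × 0.68 × 0.15 = 0.019788
  banded iron formation: 0.330 × 0.78 × 0.81 = 0.20849
  sediment-hosted zinc: 0.083 × 0.94 × 0.08 = 0.0062416
  placer: 0.393 × 0.03 × 0.72 = 0.0084888
The unnormalized weights sum to 0.24301.
P(laterite nickel | evidence) ≈ 0.019788 / 0.24301 ≈ 0.081
P(banded iron formation | evidence) ≈ 0.20849 / 0.24301 ≈ 0.858
P(sediment-hosted zinc | evidence) ≈ 0.0062416 / 0.24301 ≈ 0.026
P(placer | evidence) ≈ 0.0084888 / 0.24301 ≈ 0.035
The largest is 0.858, so banded iron formation is most probable.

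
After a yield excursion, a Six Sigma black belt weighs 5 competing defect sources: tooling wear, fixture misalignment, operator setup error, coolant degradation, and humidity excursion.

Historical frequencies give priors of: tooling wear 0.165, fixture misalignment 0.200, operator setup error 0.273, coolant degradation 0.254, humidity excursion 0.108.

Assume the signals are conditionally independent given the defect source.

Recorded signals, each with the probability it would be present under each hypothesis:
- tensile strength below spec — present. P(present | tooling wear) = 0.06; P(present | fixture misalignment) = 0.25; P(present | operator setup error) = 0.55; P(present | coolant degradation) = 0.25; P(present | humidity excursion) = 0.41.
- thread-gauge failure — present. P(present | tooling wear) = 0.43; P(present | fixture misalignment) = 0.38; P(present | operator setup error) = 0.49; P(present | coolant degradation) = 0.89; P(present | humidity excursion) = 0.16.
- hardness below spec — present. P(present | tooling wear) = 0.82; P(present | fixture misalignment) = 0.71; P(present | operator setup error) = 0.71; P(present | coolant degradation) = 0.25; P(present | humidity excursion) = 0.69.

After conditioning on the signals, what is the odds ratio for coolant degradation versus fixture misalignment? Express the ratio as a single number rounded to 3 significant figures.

1.05

The normalizing constant cancels in an odds ratio, so compute prior × likelihood for the two hypotheses only:
  coolant degradation: 0.254 × 0.25 × 0.89 × 0.25 = 0.014129
  fixture misalignment: 0.200 × 0.25 × 0.38 × 0.71 = 0.01349
Posterior odds = 0.014129 / 0.01349 ≈ 1.05.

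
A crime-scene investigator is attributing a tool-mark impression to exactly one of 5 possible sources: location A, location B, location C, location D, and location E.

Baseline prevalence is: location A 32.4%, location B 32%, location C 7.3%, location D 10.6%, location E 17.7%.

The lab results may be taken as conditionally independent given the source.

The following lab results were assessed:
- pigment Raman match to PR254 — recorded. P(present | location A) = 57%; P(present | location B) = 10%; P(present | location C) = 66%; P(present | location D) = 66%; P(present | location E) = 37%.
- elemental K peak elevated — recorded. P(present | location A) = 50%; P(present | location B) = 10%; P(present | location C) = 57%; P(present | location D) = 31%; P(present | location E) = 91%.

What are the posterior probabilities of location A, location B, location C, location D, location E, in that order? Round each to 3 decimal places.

For each hypothesis, the unnormalized posterior weight is prior × product of the lab result likelihoods:
  location A: 0.324 × 0.57 × 0.50 = 0.09234
  location B: 0.320 × 0.10 × 0.10 = 0.0032
  location C: 0.073 × 0.66 × 0.57 = 0.027463
  location D: 0.106 × 0.66 × 0.31 = 0.021688
  location E: 0.177 × 0.37 × 0.91 = 0.059596
The unnormalized weights sum to 0.20429.
P(location A | evidence) = 0.09234 / 0.20429 ≈ 0.452
P(location B | evidence) = 0.0032 / 0.20429 ≈ 0.016
P(location C | evidence) = 0.027463 / 0.20429 ≈ 0.134
P(location D | evidence) = 0.021688 / 0.20429 ≈ 0.106
P(location E | evidence) = 0.059596 / 0.20429 ≈ 0.292

0.452, 0.016, 0.134, 0.106, 0.292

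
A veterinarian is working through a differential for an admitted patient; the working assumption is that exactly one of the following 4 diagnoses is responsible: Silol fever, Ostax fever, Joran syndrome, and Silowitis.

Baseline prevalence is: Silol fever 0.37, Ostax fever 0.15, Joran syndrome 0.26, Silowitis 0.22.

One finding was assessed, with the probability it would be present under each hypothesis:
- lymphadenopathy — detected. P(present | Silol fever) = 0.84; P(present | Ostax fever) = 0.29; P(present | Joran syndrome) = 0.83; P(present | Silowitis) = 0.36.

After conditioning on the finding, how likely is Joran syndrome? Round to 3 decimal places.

0.332

For each hypothesis, the unnormalized posterior weight is prior × likelihood:
  Silol fever: 0.37 × 0.84 = 0.3108
  Ostax fever: 0.15 × 0.29 = 0.0435
  Joran syndrome: 0.26 × 0.83 = 0.2158
  Silowitis: 0.22 × 0.36 = 0.0792
Normalizing constant Z = 0.3108 + 0.0435 + 0.2158 + 0.0792 = 0.6493.
P(Joran syndrome | evidence) = 0.2158 / 0.6493 ≈ 0.332.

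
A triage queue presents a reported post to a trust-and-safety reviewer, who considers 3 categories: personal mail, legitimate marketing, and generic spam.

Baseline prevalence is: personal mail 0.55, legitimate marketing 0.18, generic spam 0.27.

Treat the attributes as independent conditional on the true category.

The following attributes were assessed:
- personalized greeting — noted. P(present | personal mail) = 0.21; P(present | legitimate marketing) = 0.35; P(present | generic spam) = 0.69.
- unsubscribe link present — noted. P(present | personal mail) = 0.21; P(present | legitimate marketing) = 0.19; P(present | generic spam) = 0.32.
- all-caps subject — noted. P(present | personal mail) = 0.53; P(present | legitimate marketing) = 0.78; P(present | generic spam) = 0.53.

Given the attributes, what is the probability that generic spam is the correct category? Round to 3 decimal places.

0.587

Multiply each prior by the joint likelihood of the attribute pattern:
  personal mail: 0.55 × 0.21 × 0.21 × 0.53 = 0.012855
  legitimate marketing: 0.18 × 0.35 × 0.19 × 0.78 = 0.0093366
  generic spam: 0.27 × 0.69 × 0.32 × 0.53 = 0.031596
Normalizing constant Z = 0.012855 + 0.0093366 + 0.031596 = 0.053788.
P(generic spam | evidence) = 0.031596 / 0.053788 ≈ 0.587.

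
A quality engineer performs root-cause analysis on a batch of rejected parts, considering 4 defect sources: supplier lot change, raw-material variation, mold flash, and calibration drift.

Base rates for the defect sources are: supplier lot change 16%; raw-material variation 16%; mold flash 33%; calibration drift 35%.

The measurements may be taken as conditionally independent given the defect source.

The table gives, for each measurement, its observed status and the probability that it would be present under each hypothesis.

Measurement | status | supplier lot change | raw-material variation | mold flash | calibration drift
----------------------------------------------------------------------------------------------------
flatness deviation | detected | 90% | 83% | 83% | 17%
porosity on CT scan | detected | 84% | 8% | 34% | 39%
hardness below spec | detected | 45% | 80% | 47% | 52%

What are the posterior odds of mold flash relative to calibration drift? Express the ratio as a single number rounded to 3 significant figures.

3.63

The normalizing constant cancels in an odds ratio, so compute prior × likelihood for the two hypotheses only:
  mold flash: 0.33 × 0.83 × 0.34 × 0.47 = 0.043769
  calibration drift: 0.35 × 0.17 × 0.39 × 0.52 = 0.012067
Odds(mold flash : calibration drift) = 0.043769 / 0.012067 ≈ 3.63.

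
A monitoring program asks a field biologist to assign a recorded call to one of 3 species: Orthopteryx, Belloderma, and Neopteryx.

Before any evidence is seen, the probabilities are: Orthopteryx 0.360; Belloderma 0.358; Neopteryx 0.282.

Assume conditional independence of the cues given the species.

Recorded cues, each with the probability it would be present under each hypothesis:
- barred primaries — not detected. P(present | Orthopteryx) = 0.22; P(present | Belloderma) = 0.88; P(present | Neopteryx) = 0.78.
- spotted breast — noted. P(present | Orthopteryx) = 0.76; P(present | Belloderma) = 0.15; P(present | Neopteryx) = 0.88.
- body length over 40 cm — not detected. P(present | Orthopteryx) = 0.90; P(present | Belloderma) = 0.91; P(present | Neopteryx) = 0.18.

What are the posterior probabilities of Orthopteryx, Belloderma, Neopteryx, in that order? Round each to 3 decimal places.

0.320, 0.009, 0.671

For each hypothesis, the unnormalized posterior weight is prior × product of the cue likelihoods (using 1 − P(present | H) for each absent cue):
  Orthopteryx: 0.360 × (1 − 0.22) × 0.76 × (1 − 0.90) = 0.021341
  Belloderma: 0.358 × (1 − 0.88) × 0.15 × (1 − 0.91) = 0.00057996
  Neopteryx: 0.282 × (1 − 0.78) × 0.88 × (1 − 0.18) = 0.044768
The unnormalized weights sum to 0.066689.
P(Orthopteryx | evidence) = 0.021341 / 0.066689 ≈ 0.320
P(Belloderma | evidence) = 0.00057996 / 0.066689 ≈ 0.009
P(Neopteryx | evidence) = 0.044768 / 0.066689 ≈ 0.671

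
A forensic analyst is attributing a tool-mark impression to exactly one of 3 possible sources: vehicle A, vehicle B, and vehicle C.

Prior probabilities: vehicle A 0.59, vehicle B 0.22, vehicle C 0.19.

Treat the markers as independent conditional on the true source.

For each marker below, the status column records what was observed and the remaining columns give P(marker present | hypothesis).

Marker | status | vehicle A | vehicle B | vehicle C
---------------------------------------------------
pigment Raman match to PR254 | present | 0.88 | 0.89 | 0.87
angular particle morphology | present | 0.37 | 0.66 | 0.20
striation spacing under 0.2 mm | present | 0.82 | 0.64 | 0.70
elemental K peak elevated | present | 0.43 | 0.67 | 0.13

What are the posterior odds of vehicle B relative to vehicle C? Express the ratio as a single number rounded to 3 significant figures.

18.4

The normalizing constant cancels in an odds ratio, so compute prior × likelihood for the two hypotheses only:
  vehicle B: 0.22 × 0.89 × 0.66 × 0.64 × 0.67 = 0.055413
  vehicle C: 0.19 × 0.87 × 0.20 × 0.70 × 0.13 = 0.0030085
Posterior odds = 0.055413 / 0.0030085 ≈ 18.4.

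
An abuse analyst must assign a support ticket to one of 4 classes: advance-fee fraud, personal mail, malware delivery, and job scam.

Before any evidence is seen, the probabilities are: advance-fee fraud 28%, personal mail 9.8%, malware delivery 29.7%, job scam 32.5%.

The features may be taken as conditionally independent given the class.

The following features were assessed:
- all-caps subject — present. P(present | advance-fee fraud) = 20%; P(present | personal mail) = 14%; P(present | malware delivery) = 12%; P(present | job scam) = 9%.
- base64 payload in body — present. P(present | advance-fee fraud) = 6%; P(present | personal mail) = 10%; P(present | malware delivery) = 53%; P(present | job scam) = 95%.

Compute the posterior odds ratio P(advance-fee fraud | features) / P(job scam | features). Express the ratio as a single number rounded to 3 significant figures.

0.121

Posterior odds equal prior odds times the likelihood ratio; only the two competing hypotheses matter.
  advance-fee fraud: 0.280 × 0.20 × 0.06 = 0.00336
  job scam: 0.325 × 0.09 × 0.95 = 0.027787
Odds(advance-fee fraud : job scam) = 0.00336 / 0.027787 ≈ 0.121.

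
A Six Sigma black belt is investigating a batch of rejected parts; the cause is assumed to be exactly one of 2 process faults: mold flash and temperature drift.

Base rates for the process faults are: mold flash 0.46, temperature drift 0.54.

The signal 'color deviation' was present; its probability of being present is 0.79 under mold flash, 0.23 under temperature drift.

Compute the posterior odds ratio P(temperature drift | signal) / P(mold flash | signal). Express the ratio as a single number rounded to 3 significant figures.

0.342

Unnormalized posterior weight (prior times the signal likelihood) for each of the two hypotheses:
  temperature drift: 0.54 × 0.23 = 0.1242
  mold flash: 0.46 × 0.79 = 0.3634
Posterior odds = 0.1242 / 0.3634 ≈ 0.342.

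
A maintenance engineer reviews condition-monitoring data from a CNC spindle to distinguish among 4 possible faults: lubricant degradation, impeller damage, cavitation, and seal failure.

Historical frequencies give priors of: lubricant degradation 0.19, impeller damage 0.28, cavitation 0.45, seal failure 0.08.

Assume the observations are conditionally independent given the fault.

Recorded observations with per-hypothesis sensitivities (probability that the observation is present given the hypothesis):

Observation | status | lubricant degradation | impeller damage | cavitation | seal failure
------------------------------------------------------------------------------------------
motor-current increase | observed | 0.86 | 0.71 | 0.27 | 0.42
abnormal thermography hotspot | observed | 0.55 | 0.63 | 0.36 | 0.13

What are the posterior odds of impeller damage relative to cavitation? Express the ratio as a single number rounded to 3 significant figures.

2.86

Unnormalized posterior weight (prior times the observation likelihoods) for each of the two hypotheses:
  impeller damage: 0.28 × 0.71 × 0.63 = 0.12524
  cavitation: 0.45 × 0.27 × 0.36 = 0.04374
Posterior odds = 0.12524 / 0.04374 ≈ 2.86.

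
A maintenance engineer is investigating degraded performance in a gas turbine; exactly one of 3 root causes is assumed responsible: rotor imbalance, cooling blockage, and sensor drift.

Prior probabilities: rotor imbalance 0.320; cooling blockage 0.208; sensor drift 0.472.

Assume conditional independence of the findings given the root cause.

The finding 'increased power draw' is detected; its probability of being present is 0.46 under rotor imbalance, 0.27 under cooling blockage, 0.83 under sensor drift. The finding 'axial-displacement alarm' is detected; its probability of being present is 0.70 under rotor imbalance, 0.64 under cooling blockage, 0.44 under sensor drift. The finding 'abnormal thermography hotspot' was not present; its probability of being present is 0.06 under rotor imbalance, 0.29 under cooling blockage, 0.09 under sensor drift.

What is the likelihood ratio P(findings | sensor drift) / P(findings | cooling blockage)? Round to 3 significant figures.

2.71

The Bayes factor is the ratio of the joint likelihoods of the evidence pattern under the two hypotheses (using 1 − P(present | H) for each absent finding).
  sensor drift: 0.83 × 0.44 × (1 − 0.09) = 0.33233
  cooling blockage: 0.27 × 0.64 × (1 − 0.29) = 0.12269
Bayes factor = 0.33233 / 0.12269 ≈ 2.71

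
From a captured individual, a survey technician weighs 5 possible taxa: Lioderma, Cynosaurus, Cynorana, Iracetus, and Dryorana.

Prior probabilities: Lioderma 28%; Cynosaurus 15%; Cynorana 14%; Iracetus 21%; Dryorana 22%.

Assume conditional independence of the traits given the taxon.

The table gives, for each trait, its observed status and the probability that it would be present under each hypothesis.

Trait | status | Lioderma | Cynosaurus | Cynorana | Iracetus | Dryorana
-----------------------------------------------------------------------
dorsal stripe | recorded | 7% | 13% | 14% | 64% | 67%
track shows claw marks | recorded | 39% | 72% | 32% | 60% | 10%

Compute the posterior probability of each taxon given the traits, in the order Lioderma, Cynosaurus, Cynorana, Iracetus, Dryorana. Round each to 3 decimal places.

For each hypothesis, the unnormalized posterior weight is prior × product of the trait likelihoods:
  Lioderma: 0.28 × 0.07 × 0.39 = 0.007644
  Cynosaurus: 0.15 × 0.13 × 0.72 = 0.01404
  Cynorana: 0.14 × 0.14 × 0.32 = 0.006272
  Iracetus: 0.21 × 0.64 × 0.60 = 0.08064
  Dryorana: 0.22 × 0.67 × 0.10 = 0.01474
The unnormalized weights sum to 0.12334.
P(Lioderma | evidence) = 0.007644 / 0.12334 ≈ 0.062
P(Cynosaurus | evidence) = 0.01404 / 0.12334 ≈ 0.114
P(Cynorana | evidence) = 0.006272 / 0.12334 ≈ 0.051
P(Iracetus | evidence) = 0.08064 / 0.12334 ≈ 0.654
P(Dryorana | evidence) = 0.01474 / 0.12334 ≈ 0.120

0.062, 0.114, 0.051, 0.654, 0.120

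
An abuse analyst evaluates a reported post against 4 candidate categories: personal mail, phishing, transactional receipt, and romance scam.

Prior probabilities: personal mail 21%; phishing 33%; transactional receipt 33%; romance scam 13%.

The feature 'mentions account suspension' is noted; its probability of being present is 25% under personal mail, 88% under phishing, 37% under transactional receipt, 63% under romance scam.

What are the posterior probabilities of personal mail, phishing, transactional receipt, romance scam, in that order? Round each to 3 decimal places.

0.096, 0.531, 0.223, 0.150

For each hypothesis, the unnormalized posterior weight is prior × likelihood:
  personal mail: 0.21 × 0.25 = 0.0525
  phishing: 0.33 × 0.88 = 0.2904
  transactional receipt: 0.33 × 0.37 = 0.1221
  romance scam: 0.13 × 0.63 = 0.0819
The unnormalized weights sum to 0.5469.
P(personal mail | evidence) = 0.0525 / 0.5469 ≈ 0.096
P(phishing | evidence) = 0.2904 / 0.5469 ≈ 0.531
P(transactional receipt | evidence) = 0.1221 / 0.5469 ≈ 0.223
P(romance scam | evidence) = 0.0819 / 0.5469 ≈ 0.150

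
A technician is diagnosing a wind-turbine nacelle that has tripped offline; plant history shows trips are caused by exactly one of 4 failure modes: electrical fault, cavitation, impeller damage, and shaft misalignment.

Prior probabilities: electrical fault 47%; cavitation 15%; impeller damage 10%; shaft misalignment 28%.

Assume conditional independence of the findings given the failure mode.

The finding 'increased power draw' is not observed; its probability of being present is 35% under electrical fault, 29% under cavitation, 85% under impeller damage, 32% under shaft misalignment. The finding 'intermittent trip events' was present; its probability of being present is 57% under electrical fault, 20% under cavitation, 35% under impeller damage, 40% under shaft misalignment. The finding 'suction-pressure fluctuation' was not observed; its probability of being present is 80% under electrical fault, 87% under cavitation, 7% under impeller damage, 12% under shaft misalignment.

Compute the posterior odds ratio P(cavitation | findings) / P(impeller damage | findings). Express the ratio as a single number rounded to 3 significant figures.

Unnormalized posterior weight (prior times the finding likelihoods) for each of the two hypotheses (using 1 − P(present | H) for each absent finding):
  cavitation: 0.15 × (1 − 0.29) × 0.20 × (1 − 0.87) = 0.002769
  impeller damage: 0.10 × (1 − 0.85) × 0.35 × (1 − 0.07) = 0.0048825
Posterior odds = 0.002769 / 0.0048825 ≈ 0.567.

0.567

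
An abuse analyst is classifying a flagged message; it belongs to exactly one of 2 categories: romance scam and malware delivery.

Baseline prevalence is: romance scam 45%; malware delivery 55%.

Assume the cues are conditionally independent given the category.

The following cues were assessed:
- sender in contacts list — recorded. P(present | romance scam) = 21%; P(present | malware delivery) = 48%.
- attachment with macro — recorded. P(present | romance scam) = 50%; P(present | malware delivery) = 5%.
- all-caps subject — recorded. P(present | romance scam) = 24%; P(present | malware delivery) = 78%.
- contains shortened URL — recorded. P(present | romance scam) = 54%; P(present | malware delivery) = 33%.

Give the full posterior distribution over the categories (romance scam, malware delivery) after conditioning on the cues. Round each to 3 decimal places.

0.643, 0.357

By Bayes' rule with conditional independence, the unnormalized weight for each hypothesis is prior × ∏ likelihoods:
  romance scam: 0.45 × 0.21 × 0.50 × 0.24 × 0.54 = 0.0061236
  malware delivery: 0.55 × 0.48 × 0.05 × 0.78 × 0.33 = 0.0033977
The unnormalized weights sum to 0.0095213.
P(romance scam | evidence) = 0.0061236 / 0.0095213 ≈ 0.643
P(malware delivery | evidence) = 0.0033977 / 0.0095213 ≈ 0.357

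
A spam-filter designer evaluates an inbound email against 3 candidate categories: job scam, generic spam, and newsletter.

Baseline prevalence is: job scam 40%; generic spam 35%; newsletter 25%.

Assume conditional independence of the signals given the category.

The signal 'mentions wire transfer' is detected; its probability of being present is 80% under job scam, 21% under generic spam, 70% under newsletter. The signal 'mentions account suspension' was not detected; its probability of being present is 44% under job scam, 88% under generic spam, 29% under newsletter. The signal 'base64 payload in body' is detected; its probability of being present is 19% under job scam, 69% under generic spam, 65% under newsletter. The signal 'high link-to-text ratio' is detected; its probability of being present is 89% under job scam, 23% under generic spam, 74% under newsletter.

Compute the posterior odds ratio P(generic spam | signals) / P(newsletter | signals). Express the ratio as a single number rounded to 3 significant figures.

0.0234

The normalizing constant cancels in an odds ratio, so compute prior × likelihood for the two hypotheses only (using 1 − P(present | H) for each absent signal):
  generic spam: 0.35 × 0.21 × (1 − 0.88) × 0.69 × 0.23 = 0.0013997
  newsletter: 0.25 × 0.70 × (1 − 0.29) × 0.65 × 0.74 = 0.059764
Odds(generic spam : newsletter) = 0.0013997 / 0.059764 ≈ 0.0234.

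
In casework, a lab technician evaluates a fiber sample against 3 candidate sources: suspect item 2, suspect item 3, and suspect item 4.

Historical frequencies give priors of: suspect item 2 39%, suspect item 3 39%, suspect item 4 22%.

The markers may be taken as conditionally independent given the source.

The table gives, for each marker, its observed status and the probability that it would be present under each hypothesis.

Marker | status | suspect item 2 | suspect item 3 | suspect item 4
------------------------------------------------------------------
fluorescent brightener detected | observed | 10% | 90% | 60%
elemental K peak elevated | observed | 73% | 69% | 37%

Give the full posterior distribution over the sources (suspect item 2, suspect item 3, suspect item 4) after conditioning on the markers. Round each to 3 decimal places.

0.089, 0.758, 0.153

Multiply each prior by the joint likelihood of the marker pattern:
  suspect item 2: 0.39 × 0.10 × 0.73 = 0.02847
  suspect item 3: 0.39 × 0.90 × 0.69 = 0.24219
  suspect item 4: 0.22 × 0.60 × 0.37 = 0.04884
The unnormalized weights sum to 0.3195.
P(suspect item 2 | evidence) = 0.02847 / 0.3195 ≈ 0.089
P(suspect item 3 | evidence) = 0.24219 / 0.3195 ≈ 0.758
P(suspect item 4 | evidence) = 0.04884 / 0.3195 ≈ 0.153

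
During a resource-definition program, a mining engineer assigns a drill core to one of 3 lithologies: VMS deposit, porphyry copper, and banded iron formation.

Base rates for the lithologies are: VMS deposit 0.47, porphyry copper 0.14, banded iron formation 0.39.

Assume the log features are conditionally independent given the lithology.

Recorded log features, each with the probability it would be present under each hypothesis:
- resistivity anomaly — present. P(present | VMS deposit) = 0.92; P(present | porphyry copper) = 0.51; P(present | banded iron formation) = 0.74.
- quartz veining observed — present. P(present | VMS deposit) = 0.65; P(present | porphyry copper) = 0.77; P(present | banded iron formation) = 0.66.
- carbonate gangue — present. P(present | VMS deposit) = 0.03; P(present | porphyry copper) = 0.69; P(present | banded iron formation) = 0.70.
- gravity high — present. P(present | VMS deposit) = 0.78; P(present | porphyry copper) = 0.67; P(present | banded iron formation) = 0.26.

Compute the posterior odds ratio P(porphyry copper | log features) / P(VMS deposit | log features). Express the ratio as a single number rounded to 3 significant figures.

Posterior odds equal prior odds times the likelihood ratio; only the two competing hypotheses matter.
  porphyry copper: 0.14 × 0.51 × 0.77 × 0.69 × 0.67 = 0.025416
  VMS deposit: 0.47 × 0.92 × 0.65 × 0.03 × 0.78 = 0.0065768
Posterior odds = 0.025416 / 0.0065768 ≈ 3.86.

3.86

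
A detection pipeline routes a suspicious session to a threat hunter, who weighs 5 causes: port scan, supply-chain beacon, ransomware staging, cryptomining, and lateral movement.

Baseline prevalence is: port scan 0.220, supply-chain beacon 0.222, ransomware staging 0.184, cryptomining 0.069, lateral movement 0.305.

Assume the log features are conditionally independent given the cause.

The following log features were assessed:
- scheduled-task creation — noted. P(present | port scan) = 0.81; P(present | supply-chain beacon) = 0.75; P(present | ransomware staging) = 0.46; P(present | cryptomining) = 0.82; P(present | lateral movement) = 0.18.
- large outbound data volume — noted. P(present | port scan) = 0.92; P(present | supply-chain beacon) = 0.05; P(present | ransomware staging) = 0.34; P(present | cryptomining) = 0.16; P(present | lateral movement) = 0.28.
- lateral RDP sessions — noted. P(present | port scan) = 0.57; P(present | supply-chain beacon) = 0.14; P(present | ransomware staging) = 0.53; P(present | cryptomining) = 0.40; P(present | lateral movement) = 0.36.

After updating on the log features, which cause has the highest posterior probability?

port scan

Multiply each prior by the joint likelihood of the log feature pattern:
  port scan: 0.220 × 0.81 × 0.92 × 0.57 = 0.093448
  supply-chain beacon: 0.222 × 0.75 × 0.05 × 0.14 = 0.0011655
  ransomware staging: 0.184 × 0.46 × 0.34 × 0.53 = 0.015252
  cryptomining: 0.069 × 0.82 × 0.16 × 0.40 = 0.0036211
  lateral movement: 0.305 × 0.18 × 0.28 × 0.36 = 0.0055339
The unnormalized weights sum to 0.11902.
P(port scan | evidence) ≈ 0.093448 / 0.11902 ≈ 0.785
P(supply-chain beacon | evidence) ≈ 0.0011655 / 0.11902 ≈ 0.010
P(ransomware staging | evidence) ≈ 0.015252 / 0.11902 ≈ 0.128
P(cryptomining | evidence) ≈ 0.0036211 / 0.11902 ≈ 0.030
P(lateral movement | evidence) ≈ 0.0055339 / 0.11902 ≈ 0.046
The largest is 0.785, so port scan is most probable.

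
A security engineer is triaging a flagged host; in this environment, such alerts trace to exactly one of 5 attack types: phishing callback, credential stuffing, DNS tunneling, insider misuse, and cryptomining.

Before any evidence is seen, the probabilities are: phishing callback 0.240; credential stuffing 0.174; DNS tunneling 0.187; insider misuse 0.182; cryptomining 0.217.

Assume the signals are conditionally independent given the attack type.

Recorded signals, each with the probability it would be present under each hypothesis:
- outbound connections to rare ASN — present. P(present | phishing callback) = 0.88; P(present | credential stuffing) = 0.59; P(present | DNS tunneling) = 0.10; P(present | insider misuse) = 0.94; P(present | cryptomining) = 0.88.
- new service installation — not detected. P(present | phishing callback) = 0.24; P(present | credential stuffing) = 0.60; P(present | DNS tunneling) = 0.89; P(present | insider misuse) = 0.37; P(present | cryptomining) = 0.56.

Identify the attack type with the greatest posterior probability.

By Bayes' rule with conditional independence, the unnormalized weight for each hypothesis is prior × ∏ likelihoods (using 1 − P(present | H) for each absent signal):
  phishing callback: 0.240 × 0.88 × (1 − 0.24) = 0.16051
  credential stuffing: 0.174 × 0.59 × (1 − 0.60) = 0.041064
  DNS tunneling: 0.187 × 0.10 × (1 − 0.89) = 0.002057
  insider misuse: 0.182 × 0.94 × (1 − 0.37) = 0.10778
  cryptomining: 0.217 × 0.88 × (1 − 0.56) = 0.084022
Marginal likelihood of the evidence = 0.39544.
P(phishing callback | evidence) ≈ 0.16051 / 0.39544 ≈ 0.406
P(credential stuffing | evidence) ≈ 0.041064 / 0.39544 ≈ 0.104
P(DNS tunneling | evidence) ≈ 0.002057 / 0.39544 ≈ 0.005
P(insider misuse | evidence) ≈ 0.10778 / 0.39544 ≈ 0.273
P(cryptomining | evidence) ≈ 0.084022 / 0.39544 ≈ 0.212
The largest is 0.406, so phishing callback is most probable.

phishing callback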